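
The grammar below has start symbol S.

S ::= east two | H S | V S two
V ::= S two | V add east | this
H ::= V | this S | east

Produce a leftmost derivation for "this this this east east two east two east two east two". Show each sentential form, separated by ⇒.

S ⇒ H S ⇒ this S S ⇒ this H S S ⇒ this this S S S ⇒ this this H S S S ⇒ this this this S S S S ⇒ this this this H S S S S ⇒ this this this east S S S S ⇒ this this this east east two S S S ⇒ this this this east east two east two S S ⇒ this this this east east two east two east two S ⇒ this this this east east two east two east two east two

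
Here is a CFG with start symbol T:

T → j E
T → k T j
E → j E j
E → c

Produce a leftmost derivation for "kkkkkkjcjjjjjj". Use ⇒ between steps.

T⇒kTj⇒kkTjj⇒kkkTjjj⇒kkkkTjjjj⇒kkkkkTjjjjj⇒kkkkkkTjjjjjj⇒kkkkkkjEjjjjjj⇒kkkkkkjcjjjjjj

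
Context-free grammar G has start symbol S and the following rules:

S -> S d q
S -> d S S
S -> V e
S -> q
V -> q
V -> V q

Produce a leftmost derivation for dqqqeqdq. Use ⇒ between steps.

S ⇒ Sdq   [S -> S d q]
Sdq ⇒ dSSdq   [S -> d S S]
dSSdq ⇒ dVeSdq   [S -> V e]
dVeSdq ⇒ dVqeSdq   [V -> V q]
dVqeSdq ⇒ dVqqeSdq   [V -> V q]
dVqqeSdq ⇒ dqqqeSdq   [V -> q]
dqqqeSdq ⇒ dqqqeqdq   [S -> q]

S⇒Sdq⇒dSSdq⇒dVeSdq⇒dVqeSdq⇒dVqqeSdq⇒dqqqeSdq⇒dqqqeqdq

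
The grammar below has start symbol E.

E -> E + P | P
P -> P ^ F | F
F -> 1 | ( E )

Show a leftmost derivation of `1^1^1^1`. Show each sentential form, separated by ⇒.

E⇒P⇒P^F⇒P^F^F⇒P^F^F^F⇒F^F^F^F⇒1^F^F^F⇒1^1^F^F⇒1^1^1^F⇒1^1^1^1

E ⇒ P   [E -> P]
P ⇒ P^F   [P -> P ^ F]
P^F ⇒ P^F^F   [P -> P ^ F]
P^F^F ⇒ P^F^F^F   [P -> P ^ F]
P^F^F^F ⇒ F^F^F^F   [P -> F]
F^F^F^F ⇒ 1^F^F^F   [F -> 1]
1^F^F^F ⇒ 1^1^F^F   [F -> 1]
1^1^F^F ⇒ 1^1^1^F   [F -> 1]
1^1^1^F ⇒ 1^1^1^1   [F -> 1]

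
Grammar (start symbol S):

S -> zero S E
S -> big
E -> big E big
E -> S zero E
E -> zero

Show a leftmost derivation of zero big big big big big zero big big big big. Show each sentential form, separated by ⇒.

S ⇒ zero S E   [S -> zero S E]
zero S E ⇒ zero big E   [S -> big]
zero big E ⇒ zero big big E big   [E -> big E big]
zero big big E big ⇒ zero big big big E big big   [E -> big E big]
zero big big big E big big ⇒ zero big big big big E big big big   [E -> big E big]
zero big big big big E big big big ⇒ zero big big big big big E big big big big   [E -> big E big]
zero big big big big big E big big big big ⇒ zero big big big big big zero big big big big   [E -> zero]

S ⇒ zero S E ⇒ zero big E ⇒ zero big big E big ⇒ zero big big big E big big ⇒ zero big big big big E big big big ⇒ zero big big big big big E big big big big ⇒ zero big big big big big zero big big big big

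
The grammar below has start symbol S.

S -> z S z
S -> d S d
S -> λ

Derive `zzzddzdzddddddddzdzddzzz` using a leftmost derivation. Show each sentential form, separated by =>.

S => zSz   [S -> z S z]
zSz => zzSzz   [S -> z S z]
zzSzz => zzzSzzz   [S -> z S z]
zzzSzzz => zzzdSdzzz   [S -> d S d]
zzzdSdzzz => zzzddSddzzz   [S -> d S d]
zzzddSddzzz => zzzddzSzddzzz   [S -> z S z]
zzzddzSzddzzz => zzzddzdSdzddzzz   [S -> d S d]
zzzddzdSdzddzzz => zzzddzdzSzdzddzzz   [S -> z S z]
zzzddzdzSzdzddzzz => zzzddzdzdSdzdzddzzz   [S -> d S d]
zzzddzdzdSdzdzddzzz => zzzddzdzddSddzdzddzzz   [S -> d S d]
zzzddzdzddSddzdzddzzz => zzzddzdzdddSdddzdzddzzz   [S -> d S d]
zzzddzdzdddSdddzdzddzzz => zzzddzdzddddSddddzdzddzzz   [S -> d S d]
zzzddzdzddddSddddzdzddzzz => zzzddzdzddddddddzdzddzzz   [S -> λ]

S => zSz => zzSzz => zzzSzzz => zzzdSdzzz => zzzddSddzzz => zzzddzSzddzzz => zzzddzdSdzddzzz => zzzddzdzSzdzddzzz => zzzddzdzdSdzdzddzzz => zzzddzdzddSddzdzddzzz => zzzddzdzdddSdddzdzddzzz => zzzddzdzddddSddddzdzddzzz => zzzddzdzddddddddzdzddzzz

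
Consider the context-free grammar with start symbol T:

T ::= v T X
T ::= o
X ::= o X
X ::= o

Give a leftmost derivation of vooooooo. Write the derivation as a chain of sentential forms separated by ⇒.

T⇒vTX⇒voX⇒vooX⇒voooX⇒vooooX⇒voooooX⇒vooooooX⇒vooooooo

T ⇒ vTX   [T ::= v T X]
vTX ⇒ voX   [T ::= o]
voX ⇒ vooX   [X ::= o X]
vooX ⇒ voooX   [X ::= o X]
voooX ⇒ vooooX   [X ::= o X]
vooooX ⇒ voooooX   [X ::= o X]
voooooX ⇒ vooooooX   [X ::= o X]
vooooooX ⇒ vooooooo   [X ::= o]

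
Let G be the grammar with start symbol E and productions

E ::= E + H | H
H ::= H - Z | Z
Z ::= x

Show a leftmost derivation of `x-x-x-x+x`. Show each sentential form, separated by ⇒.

E ⇒ E+H ⇒ H+H ⇒ H-Z+H ⇒ H-Z-Z+H ⇒ H-Z-Z-Z+H ⇒ Z-Z-Z-Z+H ⇒ x-Z-Z-Z+H ⇒ x-x-Z-Z+H ⇒ x-x-x-Z+H ⇒ x-x-x-x+H ⇒ x-x-x-x+Z ⇒ x-x-x-x+x

E ⇒ E+H   [E ::= E + H]
E+H ⇒ H+H   [E ::= H]
H+H ⇒ H-Z+H   [H ::= H - Z]
H-Z+H ⇒ H-Z-Z+H   [H ::= H - Z]
H-Z-Z+H ⇒ H-Z-Z-Z+H   [H ::= H - Z]
H-Z-Z-Z+H ⇒ Z-Z-Z-Z+H   [H ::= Z]
Z-Z-Z-Z+H ⇒ x-Z-Z-Z+H   [Z ::= x]
x-Z-Z-Z+H ⇒ x-x-Z-Z+H   [Z ::= x]
x-x-Z-Z+H ⇒ x-x-x-Z+H   [Z ::= x]
x-x-x-Z+H ⇒ x-x-x-x+H   [Z ::= x]
x-x-x-x+H ⇒ x-x-x-x+Z   [H ::= Z]
x-x-x-x+Z ⇒ x-x-x-x+x   [Z ::= x]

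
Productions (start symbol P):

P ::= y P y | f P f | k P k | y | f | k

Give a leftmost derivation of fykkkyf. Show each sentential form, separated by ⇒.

P⇒fPf⇒fyPyf⇒fykPkyf⇒fykkkyf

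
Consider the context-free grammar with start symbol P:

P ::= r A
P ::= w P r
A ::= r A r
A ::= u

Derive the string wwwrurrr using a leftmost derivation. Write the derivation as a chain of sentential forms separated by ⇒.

P ⇒ wPr   [P ::= w P r]
wPr ⇒ wwPrr   [P ::= w P r]
wwPrr ⇒ wwwPrrr   [P ::= w P r]
wwwPrrr ⇒ wwwrArrr   [P ::= r A]
wwwrArrr ⇒ wwwrurrr   [A ::= u]

P ⇒ wPr ⇒ wwPrr ⇒ wwwPrrr ⇒ wwwrArrr ⇒ wwwrurrr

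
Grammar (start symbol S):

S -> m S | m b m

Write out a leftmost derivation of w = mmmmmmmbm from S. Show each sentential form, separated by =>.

S=>mS=>mmS=>mmmS=>mmmmS=>mmmmmS=>mmmmmmS=>mmmmmmmbm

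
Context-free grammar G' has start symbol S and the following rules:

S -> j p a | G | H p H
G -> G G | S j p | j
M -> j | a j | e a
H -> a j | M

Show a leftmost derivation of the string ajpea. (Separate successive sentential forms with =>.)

S => HpH => MpH => ajpH => ajpM => ajpea

S => HpH   [S -> H p H]
HpH => MpH   [H -> M]
MpH => ajpH   [M -> a j]
ajpH => ajpM   [H -> M]
ajpM => ajpea   [M -> e a]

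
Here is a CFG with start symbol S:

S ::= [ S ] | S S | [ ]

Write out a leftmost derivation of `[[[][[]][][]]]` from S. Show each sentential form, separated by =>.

S=>[S]=>[[S]]=>[[SS]]=>[[[]S]]=>[[[]SS]]=>[[[]SSS]]=>[[[][S]SS]]=>[[[][[]]SS]]=>[[[][[]][]S]]=>[[[][[]][][]]]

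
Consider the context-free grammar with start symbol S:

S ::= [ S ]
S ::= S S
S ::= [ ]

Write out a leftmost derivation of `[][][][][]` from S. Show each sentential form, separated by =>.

S => SS => SSS => []SS => []SSS => []SSSS => [][]SSS => [][][]SS => [][][][]S => [][][][][]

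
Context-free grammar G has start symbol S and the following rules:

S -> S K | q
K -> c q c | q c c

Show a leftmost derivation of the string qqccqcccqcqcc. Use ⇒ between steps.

S ⇒ SK ⇒ SKK ⇒ SKKK ⇒ SKKKK ⇒ qKKKK ⇒ qqccKKK ⇒ qqccqccKK ⇒ qqccqcccqcK ⇒ qqccqcccqcqcc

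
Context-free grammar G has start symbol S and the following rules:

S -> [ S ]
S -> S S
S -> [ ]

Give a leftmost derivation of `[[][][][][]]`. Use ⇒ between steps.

S ⇒ [S]   [S -> [ S ]]
[S] ⇒ [SS]   [S -> S S]
[SS] ⇒ [SSS]   [S -> S S]
[SSS] ⇒ [SSSS]   [S -> S S]
[SSSS] ⇒ [SSSSS]   [S -> S S]
[SSSSS] ⇒ [[]SSSS]   [S -> [ ]]
[[]SSSS] ⇒ [[][]SSS]   [S -> [ ]]
[[][]SSS] ⇒ [[][][]SS]   [S -> [ ]]
[[][][]SS] ⇒ [[][][][]S]   [S -> [ ]]
[[][][][]S] ⇒ [[][][][][]]   [S -> [ ]]

S ⇒ [S] ⇒ [SS] ⇒ [SSS] ⇒ [SSSS] ⇒ [SSSSS] ⇒ [[]SSSS] ⇒ [[][]SSS] ⇒ [[][][]SS] ⇒ [[][][][]S] ⇒ [[][][][][]]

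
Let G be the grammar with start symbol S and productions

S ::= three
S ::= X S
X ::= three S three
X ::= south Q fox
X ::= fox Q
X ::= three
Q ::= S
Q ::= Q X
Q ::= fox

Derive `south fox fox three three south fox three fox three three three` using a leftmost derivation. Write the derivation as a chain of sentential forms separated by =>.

S => X S   [S ::= X S]
X S => south Q fox S   [X ::= south Q fox]
south Q fox S => south fox fox S   [Q ::= fox]
south fox fox S => south fox fox X S   [S ::= X S]
south fox fox X S => south fox fox three S   [X ::= three]
south fox fox three S => south fox fox three X S   [S ::= X S]
south fox fox three X S => south fox fox three three S three S   [X ::= three S three]
south fox fox three three S three S => south fox fox three three X S three S   [S ::= X S]
south fox fox three three X S three S => south fox fox three three south Q fox S three S   [X ::= south Q fox]
south fox fox three three south Q fox S three S => south fox fox three three south Q X fox S three S   [Q ::= Q X]
south fox fox three three south Q X fox S three S => south fox fox three three south fox X fox S three S   [Q ::= fox]
south fox fox three three south fox X fox S three S => south fox fox three three south fox three fox S three S   [X ::= three]
south fox fox three three south fox three fox S three S => south fox fox three three south fox three fox three three S   [S ::= three]
south fox fox three three south fox three fox three three S => south fox fox three three south fox three fox three three three   [S ::= three]

S => X S => south Q fox S => south fox fox S => south fox fox X S => south fox fox three S => south fox fox three X S => south fox fox three three S three S => south fox fox three three X S three S => south fox fox three three south Q fox S three S => south fox fox three three south Q X fox S three S => south fox fox three three south fox X fox S three S => south fox fox three three south fox three fox S three S => south fox fox three three south fox three fox three three S => south fox fox three three south fox three fox three three three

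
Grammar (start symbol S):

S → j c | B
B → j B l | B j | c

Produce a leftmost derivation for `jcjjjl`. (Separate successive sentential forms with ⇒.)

S ⇒ B   [S → B]
B ⇒ jBl   [B → j B l]
jBl ⇒ jBjl   [B → B j]
jBjl ⇒ jBjjl   [B → B j]
jBjjl ⇒ jBjjjl   [B → B j]
jBjjjl ⇒ jcjjjl   [B → c]

S⇒B⇒jBl⇒jBjl⇒jBjjl⇒jBjjjl⇒jcjjjl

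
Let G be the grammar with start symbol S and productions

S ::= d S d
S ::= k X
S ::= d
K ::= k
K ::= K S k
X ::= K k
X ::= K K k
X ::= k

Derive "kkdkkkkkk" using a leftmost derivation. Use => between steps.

S => kX => kKk => kKSkk => kKSkSkk => kkSkSkk => kkdkSkk => kkdkkXkk => kkdkkKkkk => kkdkkkkkk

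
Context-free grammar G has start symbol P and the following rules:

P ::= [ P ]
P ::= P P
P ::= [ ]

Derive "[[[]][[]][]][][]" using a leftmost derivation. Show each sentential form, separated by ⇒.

P ⇒ PP   [P ::= P P]
PP ⇒ PPP   [P ::= P P]
PPP ⇒ [P]PP   [P ::= [ P ]]
[P]PP ⇒ [PP]PP   [P ::= P P]
[PP]PP ⇒ [[P]P]PP   [P ::= [ P ]]
[[P]P]PP ⇒ [[[]]P]PP   [P ::= [ ]]
[[[]]P]PP ⇒ [[[]]PP]PP   [P ::= P P]
[[[]]PP]PP ⇒ [[[]][P]P]PP   [P ::= [ P ]]
[[[]][P]P]PP ⇒ [[[]][[]]P]PP   [P ::= [ ]]
[[[]][[]]P]PP ⇒ [[[]][[]][]]PP   [P ::= [ ]]
[[[]][[]][]]PP ⇒ [[[]][[]][]][]P   [P ::= [ ]]
[[[]][[]][]][]P ⇒ [[[]][[]][]][][]   [P ::= [ ]]

P ⇒ PP ⇒ PPP ⇒ [P]PP ⇒ [PP]PP ⇒ [[P]P]PP ⇒ [[[]]P]PP ⇒ [[[]]PP]PP ⇒ [[[]][P]P]PP ⇒ [[[]][[]]P]PP ⇒ [[[]][[]][]]PP ⇒ [[[]][[]][]][]P ⇒ [[[]][[]][]][][]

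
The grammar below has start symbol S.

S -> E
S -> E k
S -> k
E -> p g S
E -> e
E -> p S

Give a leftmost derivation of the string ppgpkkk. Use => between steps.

S => E   [S -> E]
E => pS   [E -> p S]
pS => pEk   [S -> E k]
pEk => ppgSk   [E -> p g S]
ppgSk => ppgEkk   [S -> E k]
ppgEkk => ppgpSkk   [E -> p S]
ppgpSkk => ppgpkkk   [S -> k]

S => E => pS => pEk => ppgSk => ppgEkk => ppgpSkk => ppgpkkk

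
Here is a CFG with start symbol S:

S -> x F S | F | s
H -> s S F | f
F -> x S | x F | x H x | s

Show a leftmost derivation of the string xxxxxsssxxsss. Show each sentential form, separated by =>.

S => xFS   [S -> x F S]
xFS => xxFS   [F -> x F]
xxFS => xxxSS   [F -> x S]
xxxSS => xxxxFSS   [S -> x F S]
xxxxFSS => xxxxxHxSS   [F -> x H x]
xxxxxHxSS => xxxxxsSFxSS   [H -> s S F]
xxxxxsSFxSS => xxxxxssFxSS   [S -> s]
xxxxxssFxSS => xxxxxsssxSS   [F -> s]
xxxxxsssxSS => xxxxxsssxxFSS   [S -> x F S]
xxxxxsssxxFSS => xxxxxsssxxsSS   [F -> s]
xxxxxsssxxsSS => xxxxxsssxxssS   [S -> s]
xxxxxsssxxssS => xxxxxsssxxsss   [S -> s]

S=>xFS=>xxFS=>xxxSS=>xxxxFSS=>xxxxxHxSS=>xxxxxsSFxSS=>xxxxxssFxSS=>xxxxxsssxSS=>xxxxxsssxxFSS=>xxxxxsssxxsSS=>xxxxxsssxxssS=>xxxxxsssxxsss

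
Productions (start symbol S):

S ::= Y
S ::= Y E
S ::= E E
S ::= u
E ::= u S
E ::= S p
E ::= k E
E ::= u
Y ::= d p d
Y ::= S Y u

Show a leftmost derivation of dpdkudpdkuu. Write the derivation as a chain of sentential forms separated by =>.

S=>YE=>dpdE=>dpdkE=>dpdkuS=>dpdkuYE=>dpdkudpdE=>dpdkudpdkE=>dpdkudpdkuS=>dpdkudpdkuu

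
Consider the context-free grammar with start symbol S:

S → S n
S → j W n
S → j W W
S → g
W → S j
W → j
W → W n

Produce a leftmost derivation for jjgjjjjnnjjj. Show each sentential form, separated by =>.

S => jWW   [S → j W W]
jWW => jSjW   [W → S j]
jSjW => jjWWjW   [S → j W W]
jjWWjW => jjSjWjW   [W → S j]
jjSjWjW => jjgjWjW   [S → g]
jjgjWjW => jjgjSjjW   [W → S j]
jjgjSjjW => jjgjSnjjW   [S → S n]
jjgjSnjjW => jjgjSnnjjW   [S → S n]
jjgjSnnjjW => jjgjjWWnnjjW   [S → j W W]
jjgjjWWnnjjW => jjgjjjWnnjjW   [W → j]
jjgjjjWnnjjW => jjgjjjjnnjjW   [W → j]
jjgjjjjnnjjW => jjgjjjjnnjjj   [W → j]

S => jWW => jSjW => jjWWjW => jjSjWjW => jjgjWjW => jjgjSjjW => jjgjSnjjW => jjgjSnnjjW => jjgjjWWnnjjW => jjgjjjWnnjjW => jjgjjjjnnjjW => jjgjjjjnnjjj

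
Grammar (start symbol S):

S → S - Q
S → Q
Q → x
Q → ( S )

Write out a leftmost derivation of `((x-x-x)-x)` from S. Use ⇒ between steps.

S ⇒ Q   [S → Q]
Q ⇒ (S)   [Q → ( S )]
(S) ⇒ (S-Q)   [S → S - Q]
(S-Q) ⇒ (Q-Q)   [S → Q]
(Q-Q) ⇒ ((S)-Q)   [Q → ( S )]
((S)-Q) ⇒ ((S-Q)-Q)   [S → S - Q]
((S-Q)-Q) ⇒ ((S-Q-Q)-Q)   [S → S - Q]
((S-Q-Q)-Q) ⇒ ((Q-Q-Q)-Q)   [S → Q]
((Q-Q-Q)-Q) ⇒ ((x-Q-Q)-Q)   [Q → x]
((x-Q-Q)-Q) ⇒ ((x-x-Q)-Q)   [Q → x]
((x-x-Q)-Q) ⇒ ((x-x-x)-Q)   [Q → x]
((x-x-x)-Q) ⇒ ((x-x-x)-x)   [Q → x]

S⇒Q⇒(S)⇒(S-Q)⇒(Q-Q)⇒((S)-Q)⇒((S-Q)-Q)⇒((S-Q-Q)-Q)⇒((Q-Q-Q)-Q)⇒((x-Q-Q)-Q)⇒((x-x-Q)-Q)⇒((x-x-x)-Q)⇒((x-x-x)-x)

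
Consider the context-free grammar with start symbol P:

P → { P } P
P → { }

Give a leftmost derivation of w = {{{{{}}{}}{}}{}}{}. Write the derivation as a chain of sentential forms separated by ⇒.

P ⇒ {P}P ⇒ {{P}P}P ⇒ {{{P}P}P}P ⇒ {{{{P}P}P}P}P ⇒ {{{{{}}P}P}P}P ⇒ {{{{{}}{}}P}P}P ⇒ {{{{{}}{}}{}}P}P ⇒ {{{{{}}{}}{}}{}}P ⇒ {{{{{}}{}}{}}{}}{}

P ⇒ {P}P   [P → { P } P]
{P}P ⇒ {{P}P}P   [P → { P } P]
{{P}P}P ⇒ {{{P}P}P}P   [P → { P } P]
{{{P}P}P}P ⇒ {{{{P}P}P}P}P   [P → { P } P]
{{{{P}P}P}P}P ⇒ {{{{{}}P}P}P}P   [P → { }]
{{{{{}}P}P}P}P ⇒ {{{{{}}{}}P}P}P   [P → { }]
{{{{{}}{}}P}P}P ⇒ {{{{{}}{}}{}}P}P   [P → { }]
{{{{{}}{}}{}}P}P ⇒ {{{{{}}{}}{}}{}}P   [P → { }]
{{{{{}}{}}{}}{}}P ⇒ {{{{{}}{}}{}}{}}{}   [P → { }]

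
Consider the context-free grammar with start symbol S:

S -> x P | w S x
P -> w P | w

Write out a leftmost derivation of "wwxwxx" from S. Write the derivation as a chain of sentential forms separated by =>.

S => wSx => wwSxx => wwxPxx => wwxwxx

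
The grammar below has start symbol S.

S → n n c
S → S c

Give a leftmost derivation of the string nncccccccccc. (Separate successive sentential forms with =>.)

S => Sc => Scc => Sccc => Scccc => Sccccc => Scccccc => Sccccccc => Scccccccc => Sccccccccc => nncccccccccc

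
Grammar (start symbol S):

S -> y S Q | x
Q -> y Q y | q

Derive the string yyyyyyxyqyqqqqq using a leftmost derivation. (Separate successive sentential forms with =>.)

S => ySQ => yySQQ => yyySQQQ => yyyySQQQQ => yyyyySQQQQQ => yyyyyySQQQQQQ => yyyyyyxQQQQQQ => yyyyyyxyQyQQQQQ => yyyyyyxyqyQQQQQ => yyyyyyxyqyqQQQQ => yyyyyyxyqyqqQQQ => yyyyyyxyqyqqqQQ => yyyyyyxyqyqqqqQ => yyyyyyxyqyqqqqq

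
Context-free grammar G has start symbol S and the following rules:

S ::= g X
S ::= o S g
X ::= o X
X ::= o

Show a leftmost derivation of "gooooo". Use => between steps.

S => gX => goX => gooX => goooX => gooooX => gooooo

S => gX   [S ::= g X]
gX => goX   [X ::= o X]
goX => gooX   [X ::= o X]
gooX => goooX   [X ::= o X]
goooX => gooooX   [X ::= o X]
gooooX => gooooo   [X ::= o]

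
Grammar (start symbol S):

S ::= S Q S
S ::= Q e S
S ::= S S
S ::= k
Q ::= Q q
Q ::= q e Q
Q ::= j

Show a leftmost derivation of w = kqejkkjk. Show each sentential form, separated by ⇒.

S⇒SQS⇒SSQS⇒SQSSQS⇒kQSSQS⇒kqeQSSQS⇒kqejSSQS⇒kqejkSQS⇒kqejkkQS⇒kqejkkjS⇒kqejkkjk

S ⇒ SQS   [S ::= S Q S]
SQS ⇒ SSQS   [S ::= S S]
SSQS ⇒ SQSSQS   [S ::= S Q S]
SQSSQS ⇒ kQSSQS   [S ::= k]
kQSSQS ⇒ kqeQSSQS   [Q ::= q e Q]
kqeQSSQS ⇒ kqejSSQS   [Q ::= j]
kqejSSQS ⇒ kqejkSQS   [S ::= k]
kqejkSQS ⇒ kqejkkQS   [S ::= k]
kqejkkQS ⇒ kqejkkjS   [Q ::= j]
kqejkkjS ⇒ kqejkkjk   [S ::= k]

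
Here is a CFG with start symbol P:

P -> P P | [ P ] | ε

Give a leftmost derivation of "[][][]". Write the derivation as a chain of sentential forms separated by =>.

P=>PP=>PPP=>[P]PP=>[]PP=>[][P]P=>[][]P=>[][][P]=>[][][]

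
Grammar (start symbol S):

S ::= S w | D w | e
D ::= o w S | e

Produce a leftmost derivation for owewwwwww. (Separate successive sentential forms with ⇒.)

S⇒Sw⇒Sww⇒Swww⇒Dwwww⇒owSwwww⇒owSwwwww⇒owSwwwwww⇒owewwwwww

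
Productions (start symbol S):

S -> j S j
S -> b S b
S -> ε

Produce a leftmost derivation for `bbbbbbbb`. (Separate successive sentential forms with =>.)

S => bSb   [S -> b S b]
bSb => bbSbb   [S -> b S b]
bbSbb => bbbSbbb   [S -> b S b]
bbbSbbb => bbbbSbbbb   [S -> b S b]
bbbbSbbbb => bbbbbbbb   [S -> ε]

S => bSb => bbSbb => bbbSbbb => bbbbSbbbb => bbbbbbbb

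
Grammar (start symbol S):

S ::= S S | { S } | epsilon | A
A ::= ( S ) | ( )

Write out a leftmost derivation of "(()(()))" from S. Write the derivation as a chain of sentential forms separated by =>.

S => A   [S ::= A]
A => (S)   [A ::= ( S )]
(S) => (SS)   [S ::= S S]
(SS) => (AS)   [S ::= A]
(AS) => (()S)   [A ::= ( )]
(()S) => (()A)   [S ::= A]
(()A) => (()(S))   [A ::= ( S )]
(()(S)) => (()(A))   [S ::= A]
(()(A)) => (()(()))   [A ::= ( )]

S=>A=>(S)=>(SS)=>(AS)=>(()S)=>(()A)=>(()(S))=>(()(A))=>(()(()))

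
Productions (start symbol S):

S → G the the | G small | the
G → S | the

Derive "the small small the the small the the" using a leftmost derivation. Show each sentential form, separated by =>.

S => G the the   [S → G the the]
G the the => S the the   [G → S]
S the the => G small the the   [S → G small]
G small the the => S small the the   [G → S]
S small the the => G the the small the the   [S → G the the]
G the the small the the => S the the small the the   [G → S]
S the the small the the => G small the the small the the   [S → G small]
G small the the small the the => S small the the small the the   [G → S]
S small the the small the the => G small small the the small the the   [S → G small]
G small small the the small the the => the small small the the small the the   [G → the]

S => G the the => S the the => G small the the => S small the the => G the the small the the => S the the small the the => G small the the small the the => S small the the small the the => G small small the the small the the => the small small the the small the the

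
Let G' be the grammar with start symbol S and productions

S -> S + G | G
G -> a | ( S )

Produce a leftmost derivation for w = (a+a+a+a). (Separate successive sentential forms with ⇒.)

S ⇒ G ⇒ (S) ⇒ (S+G) ⇒ (S+G+G) ⇒ (S+G+G+G) ⇒ (G+G+G+G) ⇒ (a+G+G+G) ⇒ (a+a+G+G) ⇒ (a+a+a+G) ⇒ (a+a+a+a)

S ⇒ G   [S -> G]
G ⇒ (S)   [G -> ( S )]
(S) ⇒ (S+G)   [S -> S + G]
(S+G) ⇒ (S+G+G)   [S -> S + G]
(S+G+G) ⇒ (S+G+G+G)   [S -> S + G]
(S+G+G+G) ⇒ (G+G+G+G)   [S -> G]
(G+G+G+G) ⇒ (a+G+G+G)   [G -> a]
(a+G+G+G) ⇒ (a+a+G+G)   [G -> a]
(a+a+G+G) ⇒ (a+a+a+G)   [G -> a]
(a+a+a+G) ⇒ (a+a+a+a)   [G -> a]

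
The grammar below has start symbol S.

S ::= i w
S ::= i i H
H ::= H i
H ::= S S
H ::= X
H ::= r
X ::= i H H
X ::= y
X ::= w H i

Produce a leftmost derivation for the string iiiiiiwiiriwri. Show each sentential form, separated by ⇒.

S ⇒ iiH ⇒ iiHi ⇒ iiXi ⇒ iiiHHi ⇒ iiiSSHi ⇒ iiiiiHSHi ⇒ iiiiiSSSHi ⇒ iiiiiiwSSHi ⇒ iiiiiiwiiHSHi ⇒ iiiiiiwiirSHi ⇒ iiiiiiwiiriwHi ⇒ iiiiiiwiiriwri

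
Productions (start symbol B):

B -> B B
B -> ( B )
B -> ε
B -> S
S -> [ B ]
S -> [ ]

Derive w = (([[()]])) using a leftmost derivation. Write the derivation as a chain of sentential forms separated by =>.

B => (B)   [B -> ( B )]
(B) => ((B))   [B -> ( B )]
((B)) => ((S))   [B -> S]
((S)) => (([B]))   [S -> [ B ]]
(([B])) => (([S]))   [B -> S]
(([S])) => (([[B]]))   [S -> [ B ]]
(([[B]])) => (([[BB]]))   [B -> B B]
(([[BB]])) => (([[BBB]]))   [B -> B B]
(([[BBB]])) => (([[(B)BB]]))   [B -> ( B )]
(([[(B)BB]])) => (([[()BB]]))   [B -> ε]
(([[()BB]])) => (([[()B]]))   [B -> ε]
(([[()B]])) => (([[()]]))   [B -> ε]

B=>(B)=>((B))=>((S))=>(([B]))=>(([S]))=>(([[B]]))=>(([[BB]]))=>(([[BBB]]))=>(([[(B)BB]]))=>(([[()BB]]))=>(([[()B]]))=>(([[()]]))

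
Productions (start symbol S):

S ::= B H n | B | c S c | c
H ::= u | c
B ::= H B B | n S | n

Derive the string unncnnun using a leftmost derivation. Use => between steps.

S => BHn => HBBHn => uBBHn => unSBHn => unBHnBHn => unnHnBHn => unncnBHn => unncnnHn => unncnnun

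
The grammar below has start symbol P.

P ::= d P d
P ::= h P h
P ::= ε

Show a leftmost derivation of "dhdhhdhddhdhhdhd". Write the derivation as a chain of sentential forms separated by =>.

P=>dPd=>dhPhd=>dhdPdhd=>dhdhPhdhd=>dhdhhPhhdhd=>dhdhhdPdhhdhd=>dhdhhdhPhdhhdhd=>dhdhhdhdPdhdhhdhd=>dhdhhdhddhdhhdhd

P => dPd   [P ::= d P d]
dPd => dhPhd   [P ::= h P h]
dhPhd => dhdPdhd   [P ::= d P d]
dhdPdhd => dhdhPhdhd   [P ::= h P h]
dhdhPhdhd => dhdhhPhhdhd   [P ::= h P h]
dhdhhPhhdhd => dhdhhdPdhhdhd   [P ::= d P d]
dhdhhdPdhhdhd => dhdhhdhPhdhhdhd   [P ::= h P h]
dhdhhdhPhdhhdhd => dhdhhdhdPdhdhhdhd   [P ::= d P d]
dhdhhdhdPdhdhhdhd => dhdhhdhddhdhhdhd   [P ::= ε]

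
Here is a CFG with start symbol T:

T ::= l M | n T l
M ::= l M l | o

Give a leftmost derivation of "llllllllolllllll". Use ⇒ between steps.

T⇒lM⇒llMl⇒lllMll⇒llllMlll⇒lllllMllll⇒llllllMlllll⇒lllllllMllllll⇒llllllllMlllllll⇒llllllllolllllll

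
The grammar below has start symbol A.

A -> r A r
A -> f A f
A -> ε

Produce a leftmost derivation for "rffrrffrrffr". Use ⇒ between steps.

A ⇒ rAr ⇒ rfAfr ⇒ rffAffr ⇒ rffrArffr ⇒ rffrrArrffr ⇒ rffrrfAfrrffr ⇒ rffrrffrrffr

A ⇒ rAr   [A -> r A r]
rAr ⇒ rfAfr   [A -> f A f]
rfAfr ⇒ rffAffr   [A -> f A f]
rffAffr ⇒ rffrArffr   [A -> r A r]
rffrArffr ⇒ rffrrArrffr   [A -> r A r]
rffrrArrffr ⇒ rffrrfAfrrffr   [A -> f A f]
rffrrfAfrrffr ⇒ rffrrffrrffr   [A -> ε]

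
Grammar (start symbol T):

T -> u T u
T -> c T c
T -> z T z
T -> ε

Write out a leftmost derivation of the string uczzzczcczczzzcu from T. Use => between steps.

T => uTu   [T -> u T u]
uTu => ucTcu   [T -> c T c]
ucTcu => uczTzcu   [T -> z T z]
uczTzcu => uczzTzzcu   [T -> z T z]
uczzTzzcu => uczzzTzzzcu   [T -> z T z]
uczzzTzzzcu => uczzzcTczzzcu   [T -> c T c]
uczzzcTczzzcu => uczzzczTzczzzcu   [T -> z T z]
uczzzczTzczzzcu => uczzzczcTczczzzcu   [T -> c T c]
uczzzczcTczczzzcu => uczzzczcczczzzcu   [T -> ε]

T => uTu => ucTcu => uczTzcu => uczzTzzcu => uczzzTzzzcu => uczzzcTczzzcu => uczzzczTzczzzcu => uczzzczcTczczzzcu => uczzzczcczczzzcu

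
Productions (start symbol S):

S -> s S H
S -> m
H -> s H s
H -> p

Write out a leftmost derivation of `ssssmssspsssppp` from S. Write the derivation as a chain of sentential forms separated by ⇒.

S ⇒ sSH   [S -> s S H]
sSH ⇒ ssSHH   [S -> s S H]
ssSHH ⇒ sssSHHH   [S -> s S H]
sssSHHH ⇒ ssssSHHHH   [S -> s S H]
ssssSHHHH ⇒ ssssmHHHH   [S -> m]
ssssmHHHH ⇒ ssssmsHsHHH   [H -> s H s]
ssssmsHsHHH ⇒ ssssmssHssHHH   [H -> s H s]
ssssmssHssHHH ⇒ ssssmsssHsssHHH   [H -> s H s]
ssssmsssHsssHHH ⇒ ssssmssspsssHHH   [H -> p]
ssssmssspsssHHH ⇒ ssssmssspssspHH   [H -> p]
ssssmssspssspHH ⇒ ssssmssspsssppH   [H -> p]
ssssmssspsssppH ⇒ ssssmssspsssppp   [H -> p]

S⇒sSH⇒ssSHH⇒sssSHHH⇒ssssSHHHH⇒ssssmHHHH⇒ssssmsHsHHH⇒ssssmssHssHHH⇒ssssmsssHsssHHH⇒ssssmssspsssHHH⇒ssssmssspssspHH⇒ssssmssspsssppH⇒ssssmssspsssppp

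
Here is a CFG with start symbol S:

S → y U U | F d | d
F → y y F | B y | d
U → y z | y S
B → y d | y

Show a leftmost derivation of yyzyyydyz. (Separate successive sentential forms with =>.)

S => yUU => yyzU => yyzyS => yyzyyUU => yyzyyySU => yyzyyydU => yyzyyydyz

S => yUU   [S → y U U]
yUU => yyzU   [U → y z]
yyzU => yyzyS   [U → y S]
yyzyS => yyzyyUU   [S → y U U]
yyzyyUU => yyzyyySU   [U → y S]
yyzyyySU => yyzyyydU   [S → d]
yyzyyydU => yyzyyydyz   [U → y z]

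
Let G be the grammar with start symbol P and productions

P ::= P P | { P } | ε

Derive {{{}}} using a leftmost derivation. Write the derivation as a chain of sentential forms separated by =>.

P => {P}   [P ::= { P }]
{P} => {PP}   [P ::= P P]
{PP} => {{P}P}   [P ::= { P }]
{{P}P} => {{{P}}P}   [P ::= { P }]
{{{P}}P} => {{{}}P}   [P ::= ε]
{{{}}P} => {{{}}}   [P ::= ε]

P => {P} => {PP} => {{P}P} => {{{P}}P} => {{{}}P} => {{{}}}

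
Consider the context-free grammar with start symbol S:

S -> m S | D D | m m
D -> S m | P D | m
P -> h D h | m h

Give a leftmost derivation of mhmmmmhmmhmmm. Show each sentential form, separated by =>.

S => DD => SmD => mSmD => mDDmD => mPDDmD => mhDhDDmD => mhSmhDDmD => mhmSmhDDmD => mhmmmmhDDmD => mhmmmmhmDmD => mhmmmmhmPDmD => mhmmmmhmmhDmD => mhmmmmhmmhmmD => mhmmmmhmmhmmm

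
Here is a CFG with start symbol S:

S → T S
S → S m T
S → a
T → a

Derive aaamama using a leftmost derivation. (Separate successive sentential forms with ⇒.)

S ⇒ SmT   [S → S m T]
SmT ⇒ TSmT   [S → T S]
TSmT ⇒ aSmT   [T → a]
aSmT ⇒ aTSmT   [S → T S]
aTSmT ⇒ aaSmT   [T → a]
aaSmT ⇒ aaSmTmT   [S → S m T]
aaSmTmT ⇒ aaamTmT   [S → a]
aaamTmT ⇒ aaamamT   [T → a]
aaamamT ⇒ aaamama   [T → a]

S ⇒ SmT ⇒ TSmT ⇒ aSmT ⇒ aTSmT ⇒ aaSmT ⇒ aaSmTmT ⇒ aaamTmT ⇒ aaamamT ⇒ aaamama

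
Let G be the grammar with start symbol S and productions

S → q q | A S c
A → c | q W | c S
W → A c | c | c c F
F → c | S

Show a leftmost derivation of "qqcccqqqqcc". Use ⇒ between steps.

S ⇒ ASc   [S → A S c]
ASc ⇒ qWSc   [A → q W]
qWSc ⇒ qAcSc   [W → A c]
qAcSc ⇒ qqWcSc   [A → q W]
qqWcSc ⇒ qqccSc   [W → c]
qqccSc ⇒ qqccAScc   [S → A S c]
qqccAScc ⇒ qqcccSScc   [A → c S]
qqcccSScc ⇒ qqcccqqScc   [S → q q]
qqcccqqScc ⇒ qqcccqqqqcc   [S → q q]

S ⇒ ASc ⇒ qWSc ⇒ qAcSc ⇒ qqWcSc ⇒ qqccSc ⇒ qqccAScc ⇒ qqcccSScc ⇒ qqcccqqScc ⇒ qqcccqqqqcc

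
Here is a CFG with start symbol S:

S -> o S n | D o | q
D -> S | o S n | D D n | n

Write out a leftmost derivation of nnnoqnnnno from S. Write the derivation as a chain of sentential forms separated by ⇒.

S ⇒ Do ⇒ DDno ⇒ nDno ⇒ nDDnno ⇒ nnDnno ⇒ nnDDnnno ⇒ nnnDnnno ⇒ nnnSnnno ⇒ nnnoSnnnno ⇒ nnnoqnnnno

S ⇒ Do   [S -> D o]
Do ⇒ DDno   [D -> D D n]
DDno ⇒ nDno   [D -> n]
nDno ⇒ nDDnno   [D -> D D n]
nDDnno ⇒ nnDnno   [D -> n]
nnDnno ⇒ nnDDnnno   [D -> D D n]
nnDDnnno ⇒ nnnDnnno   [D -> n]
nnnDnnno ⇒ nnnSnnno   [D -> S]
nnnSnnno ⇒ nnnoSnnnno   [S -> o S n]
nnnoSnnnno ⇒ nnnoqnnnno   [S -> q]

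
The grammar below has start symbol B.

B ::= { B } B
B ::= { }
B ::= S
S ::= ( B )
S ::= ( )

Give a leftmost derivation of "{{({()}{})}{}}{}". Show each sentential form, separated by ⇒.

B ⇒ {B}B   [B ::= { B } B]
{B}B ⇒ {{B}B}B   [B ::= { B } B]
{{B}B}B ⇒ {{S}B}B   [B ::= S]
{{S}B}B ⇒ {{(B)}B}B   [S ::= ( B )]
{{(B)}B}B ⇒ {{({B}B)}B}B   [B ::= { B } B]
{{({B}B)}B}B ⇒ {{({S}B)}B}B   [B ::= S]
{{({S}B)}B}B ⇒ {{({()}B)}B}B   [S ::= ( )]
{{({()}B)}B}B ⇒ {{({()}{})}B}B   [B ::= { }]
{{({()}{})}B}B ⇒ {{({()}{})}{}}B   [B ::= { }]
{{({()}{})}{}}B ⇒ {{({()}{})}{}}{}   [B ::= { }]

B⇒{B}B⇒{{B}B}B⇒{{S}B}B⇒{{(B)}B}B⇒{{({B}B)}B}B⇒{{({S}B)}B}B⇒{{({()}B)}B}B⇒{{({()}{})}B}B⇒{{({()}{})}{}}B⇒{{({()}{})}{}}{}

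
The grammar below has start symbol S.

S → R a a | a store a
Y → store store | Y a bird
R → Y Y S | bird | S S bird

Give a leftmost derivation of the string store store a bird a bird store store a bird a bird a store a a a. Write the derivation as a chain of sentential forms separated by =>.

S => R a a => Y Y S a a => Y a bird Y S a a => Y a bird a bird Y S a a => store store a bird a bird Y S a a => store store a bird a bird Y a bird S a a => store store a bird a bird Y a bird a bird S a a => store store a bird a bird store store a bird a bird S a a => store store a bird a bird store store a bird a bird a store a a a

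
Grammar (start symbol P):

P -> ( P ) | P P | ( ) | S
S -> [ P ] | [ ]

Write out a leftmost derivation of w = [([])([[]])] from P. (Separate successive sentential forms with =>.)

P=>S=>[P]=>[PP]=>[(P)P]=>[(S)P]=>[([])P]=>[([])(P)]=>[([])(S)]=>[([])([P])]=>[([])([S])]=>[([])([[]])]

P => S   [P -> S]
S => [P]   [S -> [ P ]]
[P] => [PP]   [P -> P P]
[PP] => [(P)P]   [P -> ( P )]
[(P)P] => [(S)P]   [P -> S]
[(S)P] => [([])P]   [S -> [ ]]
[([])P] => [([])(P)]   [P -> ( P )]
[([])(P)] => [([])(S)]   [P -> S]
[([])(S)] => [([])([P])]   [S -> [ P ]]
[([])([P])] => [([])([S])]   [P -> S]
[([])([S])] => [([])([[]])]   [S -> [ ]]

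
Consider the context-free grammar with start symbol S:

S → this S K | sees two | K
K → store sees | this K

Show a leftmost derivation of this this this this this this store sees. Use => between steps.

S => K   [S → K]
K => this K   [K → this K]
this K => this this K   [K → this K]
this this K => this this this K   [K → this K]
this this this K => this this this this K   [K → this K]
this this this this K => this this this this this K   [K → this K]
this this this this this K => this this this this this this K   [K → this K]
this this this this this this K => this this this this this this store sees   [K → store sees]

S => K => this K => this this K => this this this K => this this this this K => this this this this this K => this this this this this this K => this this this this this this store sees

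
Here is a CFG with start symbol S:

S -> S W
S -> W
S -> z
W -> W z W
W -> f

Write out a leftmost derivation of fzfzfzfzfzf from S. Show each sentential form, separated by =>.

S=>W=>WzW=>WzWzW=>WzWzWzW=>WzWzWzWzW=>fzWzWzWzW=>fzWzWzWzWzW=>fzfzWzWzWzW=>fzfzfzWzWzW=>fzfzfzfzWzW=>fzfzfzfzfzW=>fzfzfzfzfzf

S => W   [S -> W]
W => WzW   [W -> W z W]
WzW => WzWzW   [W -> W z W]
WzWzW => WzWzWzW   [W -> W z W]
WzWzWzW => WzWzWzWzW   [W -> W z W]
WzWzWzWzW => fzWzWzWzW   [W -> f]
fzWzWzWzW => fzWzWzWzWzW   [W -> W z W]
fzWzWzWzWzW => fzfzWzWzWzW   [W -> f]
fzfzWzWzWzW => fzfzfzWzWzW   [W -> f]
fzfzfzWzWzW => fzfzfzfzWzW   [W -> f]
fzfzfzfzWzW => fzfzfzfzfzW   [W -> f]
fzfzfzfzfzW => fzfzfzfzfzf   [W -> f]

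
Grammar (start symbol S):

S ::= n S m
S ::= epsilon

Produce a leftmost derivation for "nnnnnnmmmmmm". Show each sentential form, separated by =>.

S => nSm   [S ::= n S m]
nSm => nnSmm   [S ::= n S m]
nnSmm => nnnSmmm   [S ::= n S m]
nnnSmmm => nnnnSmmmm   [S ::= n S m]
nnnnSmmmm => nnnnnSmmmmm   [S ::= n S m]
nnnnnSmmmmm => nnnnnnSmmmmmm   [S ::= n S m]
nnnnnnSmmmmmm => nnnnnnmmmmmm   [S ::= epsilon]

S => nSm => nnSmm => nnnSmmm => nnnnSmmmm => nnnnnSmmmmm => nnnnnnSmmmmmm => nnnnnnmmmmmm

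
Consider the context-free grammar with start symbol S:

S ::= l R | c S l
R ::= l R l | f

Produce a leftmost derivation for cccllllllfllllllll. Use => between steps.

S => cSl => ccSll => cccSlll => ccclRlll => cccllRllll => ccclllRlllll => cccllllRllllll => ccclllllRlllllll => cccllllllRllllllll => cccllllllfllllllll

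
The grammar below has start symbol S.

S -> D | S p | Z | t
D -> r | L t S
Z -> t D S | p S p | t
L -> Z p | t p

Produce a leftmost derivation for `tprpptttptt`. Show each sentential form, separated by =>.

S => D => LtS => ZptS => tDSptS => tLtSSptS => tZptSSptS => tpSpptSSptS => tpDpptSSptS => tprpptSSptS => tprppttSptS => tprpptttptS => tprpptttptt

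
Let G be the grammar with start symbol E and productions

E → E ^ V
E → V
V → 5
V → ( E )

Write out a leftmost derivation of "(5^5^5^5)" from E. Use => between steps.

E=>V=>(E)=>(E^V)=>(E^V^V)=>(E^V^V^V)=>(V^V^V^V)=>(5^V^V^V)=>(5^5^V^V)=>(5^5^5^V)=>(5^5^5^5)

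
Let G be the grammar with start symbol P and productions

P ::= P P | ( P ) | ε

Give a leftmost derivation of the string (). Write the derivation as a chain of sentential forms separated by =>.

P => PP => PPP => (P)PP => ()PP => ()P => ()

P => PP   [P ::= P P]
PP => PPP   [P ::= P P]
PPP => (P)PP   [P ::= ( P )]
(P)PP => ()PP   [P ::= ε]
()PP => ()P   [P ::= ε]
()P => ()   [P ::= ε]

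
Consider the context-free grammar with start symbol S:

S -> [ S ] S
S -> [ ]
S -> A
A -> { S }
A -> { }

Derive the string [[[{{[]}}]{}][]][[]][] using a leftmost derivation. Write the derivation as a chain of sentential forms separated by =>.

S => [S]S   [S -> [ S ] S]
[S]S => [[S]S]S   [S -> [ S ] S]
[[S]S]S => [[[S]S]S]S   [S -> [ S ] S]
[[[S]S]S]S => [[[A]S]S]S   [S -> A]
[[[A]S]S]S => [[[{S}]S]S]S   [A -> { S }]
[[[{S}]S]S]S => [[[{A}]S]S]S   [S -> A]
[[[{A}]S]S]S => [[[{{S}}]S]S]S   [A -> { S }]
[[[{{S}}]S]S]S => [[[{{[]}}]S]S]S   [S -> [ ]]
[[[{{[]}}]S]S]S => [[[{{[]}}]A]S]S   [S -> A]
[[[{{[]}}]A]S]S => [[[{{[]}}]{}]S]S   [A -> { }]
[[[{{[]}}]{}]S]S => [[[{{[]}}]{}][]]S   [S -> [ ]]
[[[{{[]}}]{}][]]S => [[[{{[]}}]{}][]][S]S   [S -> [ S ] S]
[[[{{[]}}]{}][]][S]S => [[[{{[]}}]{}][]][[]]S   [S -> [ ]]
[[[{{[]}}]{}][]][[]]S => [[[{{[]}}]{}][]][[]][]   [S -> [ ]]

S => [S]S => [[S]S]S => [[[S]S]S]S => [[[A]S]S]S => [[[{S}]S]S]S => [[[{A}]S]S]S => [[[{{S}}]S]S]S => [[[{{[]}}]S]S]S => [[[{{[]}}]A]S]S => [[[{{[]}}]{}]S]S => [[[{{[]}}]{}][]]S => [[[{{[]}}]{}][]][S]S => [[[{{[]}}]{}][]][[]]S => [[[{{[]}}]{}][]][[]][]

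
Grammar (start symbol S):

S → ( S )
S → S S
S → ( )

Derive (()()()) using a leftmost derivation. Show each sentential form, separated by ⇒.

S ⇒ (S) ⇒ (SS) ⇒ (SSS) ⇒ (()SS) ⇒ (()()S) ⇒ (()()())

S ⇒ (S)   [S → ( S )]
(S) ⇒ (SS)   [S → S S]
(SS) ⇒ (SSS)   [S → S S]
(SSS) ⇒ (()SS)   [S → ( )]
(()SS) ⇒ (()()S)   [S → ( )]
(()()S) ⇒ (()()())   [S → ( )]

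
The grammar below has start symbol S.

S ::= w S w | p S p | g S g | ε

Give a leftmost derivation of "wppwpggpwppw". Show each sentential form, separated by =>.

S=>wSw=>wpSpw=>wppSppw=>wppwSwppw=>wppwpSpwppw=>wppwpgSgpwppw=>wppwpggpwppw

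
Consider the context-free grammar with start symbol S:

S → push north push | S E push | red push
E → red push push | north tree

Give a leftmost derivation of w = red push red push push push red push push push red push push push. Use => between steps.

S => S E push => S E push E push => S E push E push E push => red push E push E push E push => red push red push push push E push E push => red push red push push push red push push push E push => red push red push push push red push push push red push push push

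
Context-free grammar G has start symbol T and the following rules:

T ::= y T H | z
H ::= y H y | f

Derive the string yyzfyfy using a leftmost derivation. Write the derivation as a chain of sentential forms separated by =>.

T => yTH   [T ::= y T H]
yTH => yyTHH   [T ::= y T H]
yyTHH => yyzHH   [T ::= z]
yyzHH => yyzfH   [H ::= f]
yyzfH => yyzfyHy   [H ::= y H y]
yyzfyHy => yyzfyfy   [H ::= f]

T => yTH => yyTHH => yyzHH => yyzfH => yyzfyHy => yyzfyfy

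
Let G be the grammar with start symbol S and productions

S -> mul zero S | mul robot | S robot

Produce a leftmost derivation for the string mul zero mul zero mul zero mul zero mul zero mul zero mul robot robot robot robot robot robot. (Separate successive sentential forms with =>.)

S => mul zero S => mul zero S robot => mul zero S robot robot => mul zero mul zero S robot robot => mul zero mul zero mul zero S robot robot => mul zero mul zero mul zero S robot robot robot => mul zero mul zero mul zero S robot robot robot robot => mul zero mul zero mul zero S robot robot robot robot robot => mul zero mul zero mul zero mul zero S robot robot robot robot robot => mul zero mul zero mul zero mul zero mul zero S robot robot robot robot robot => mul zero mul zero mul zero mul zero mul zero mul zero S robot robot robot robot robot => mul zero mul zero mul zero mul zero mul zero mul zero mul robot robot robot robot robot robot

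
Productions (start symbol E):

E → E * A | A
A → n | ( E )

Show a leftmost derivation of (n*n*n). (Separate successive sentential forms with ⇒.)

E ⇒ A ⇒ (E) ⇒ (E*A) ⇒ (E*A*A) ⇒ (A*A*A) ⇒ (n*A*A) ⇒ (n*n*A) ⇒ (n*n*n)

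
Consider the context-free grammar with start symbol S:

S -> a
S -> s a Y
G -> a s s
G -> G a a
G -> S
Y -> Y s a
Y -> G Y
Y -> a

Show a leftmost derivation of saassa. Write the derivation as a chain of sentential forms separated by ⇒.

S ⇒ saY   [S -> s a Y]
saY ⇒ saGY   [Y -> G Y]
saGY ⇒ saassY   [G -> a s s]
saassY ⇒ saassa   [Y -> a]

S ⇒ saY ⇒ saGY ⇒ saassY ⇒ saassa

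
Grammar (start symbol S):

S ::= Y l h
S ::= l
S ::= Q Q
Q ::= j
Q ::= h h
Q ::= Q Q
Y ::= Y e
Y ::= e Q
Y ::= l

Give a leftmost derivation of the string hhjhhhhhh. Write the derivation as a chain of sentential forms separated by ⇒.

S⇒QQ⇒hhQ⇒hhQQ⇒hhQQQ⇒hhjQQ⇒hhjQQQ⇒hhjhhQQ⇒hhjhhhhQ⇒hhjhhhhhh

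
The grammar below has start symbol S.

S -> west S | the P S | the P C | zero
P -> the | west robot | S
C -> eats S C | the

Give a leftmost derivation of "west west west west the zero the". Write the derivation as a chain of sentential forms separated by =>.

S => west S => west west S => west west west S => west west west west S => west west west west the P C => west west west west the S C => west west west west the zero C => west west west west the zero the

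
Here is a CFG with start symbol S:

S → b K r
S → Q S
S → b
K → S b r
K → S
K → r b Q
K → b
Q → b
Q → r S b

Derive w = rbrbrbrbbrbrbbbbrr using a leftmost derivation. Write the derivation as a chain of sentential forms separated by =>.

S => QS => rSbS => rbKrbS => rbrbQrbS => rbrbrSbrbS => rbrbrbKrbrbS => rbrbrbrbQrbrbS => rbrbrbrbbrbrbS => rbrbrbrbbrbrbbKr => rbrbrbrbbrbrbbSbrr => rbrbrbrbbrbrbbbbrr

S => QS   [S → Q S]
QS => rSbS   [Q → r S b]
rSbS => rbKrbS   [S → b K r]
rbKrbS => rbrbQrbS   [K → r b Q]
rbrbQrbS => rbrbrSbrbS   [Q → r S b]
rbrbrSbrbS => rbrbrbKrbrbS   [S → b K r]
rbrbrbKrbrbS => rbrbrbrbQrbrbS   [K → r b Q]
rbrbrbrbQrbrbS => rbrbrbrbbrbrbS   [Q → b]
rbrbrbrbbrbrbS => rbrbrbrbbrbrbbKr   [S → b K r]
rbrbrbrbbrbrbbKr => rbrbrbrbbrbrbbSbrr   [K → S b r]
rbrbrbrbbrbrbbSbrr => rbrbrbrbbrbrbbbbrr   [S → b]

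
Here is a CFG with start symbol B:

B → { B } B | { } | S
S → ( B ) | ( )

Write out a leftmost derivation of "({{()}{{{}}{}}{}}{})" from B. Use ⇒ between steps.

B ⇒ S ⇒ (B) ⇒ ({B}B) ⇒ ({{B}B}B) ⇒ ({{S}B}B) ⇒ ({{()}B}B) ⇒ ({{()}{B}B}B) ⇒ ({{()}{{B}B}B}B) ⇒ ({{()}{{{}}B}B}B) ⇒ ({{()}{{{}}{}}B}B) ⇒ ({{()}{{{}}{}}{}}B) ⇒ ({{()}{{{}}{}}{}}{})

B ⇒ S   [B → S]
S ⇒ (B)   [S → ( B )]
(B) ⇒ ({B}B)   [B → { B } B]
({B}B) ⇒ ({{B}B}B)   [B → { B } B]
({{B}B}B) ⇒ ({{S}B}B)   [B → S]
({{S}B}B) ⇒ ({{()}B}B)   [S → ( )]
({{()}B}B) ⇒ ({{()}{B}B}B)   [B → { B } B]
({{()}{B}B}B) ⇒ ({{()}{{B}B}B}B)   [B → { B } B]
({{()}{{B}B}B}B) ⇒ ({{()}{{{}}B}B}B)   [B → { }]
({{()}{{{}}B}B}B) ⇒ ({{()}{{{}}{}}B}B)   [B → { }]
({{()}{{{}}{}}B}B) ⇒ ({{()}{{{}}{}}{}}B)   [B → { }]
({{()}{{{}}{}}{}}B) ⇒ ({{()}{{{}}{}}{}}{})   [B → { }]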